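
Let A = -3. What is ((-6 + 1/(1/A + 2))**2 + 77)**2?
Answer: 7043716/625 ≈ 11270.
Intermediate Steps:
((-6 + 1/(1/A + 2))**2 + 77)**2 = ((-6 + 1/(1/(-3) + 2))**2 + 77)**2 = ((-6 + 1/(-1/3 + 2))**2 + 77)**2 = ((-6 + 1/(5/3))**2 + 77)**2 = ((-6 + 3/5)**2 + 77)**2 = ((-27/5)**2 + 77)**2 = (729/25 + 77)**2 = (2654/25)**2 = 7043716/625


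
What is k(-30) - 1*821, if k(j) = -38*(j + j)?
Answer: 1459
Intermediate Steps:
k(j) = -76*j
k(-30) - 1*821 = -76*(-30) - 1*821 = 2280 - 821 = 1459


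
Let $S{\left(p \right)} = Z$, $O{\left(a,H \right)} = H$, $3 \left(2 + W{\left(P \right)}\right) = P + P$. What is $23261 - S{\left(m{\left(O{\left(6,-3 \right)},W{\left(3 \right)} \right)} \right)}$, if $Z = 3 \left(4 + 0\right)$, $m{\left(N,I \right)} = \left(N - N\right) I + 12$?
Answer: $23249$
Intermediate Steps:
$W{\left(P \right)} = -2 + \frac{2 P}{3}$ ($W{\left(P \right)} = -2 + \frac{P + P}{3} = -2 + \frac{2 P}{3}$)
$m{\left(N,I \right)} = 12$ ($m{\left(N,I \right)} = 0 I + 12 = 0 + 12 = 12$)
$Z = 12$ ($Z = 3 \cdot 4 = 12$)
$S{\left(p \right)} = 12$
$23261 - S{\left(m{\left(O{\left(6,-3 \right)},W{\left(3 \right)} \right)} \right)} = 23261 - 12 = 23249$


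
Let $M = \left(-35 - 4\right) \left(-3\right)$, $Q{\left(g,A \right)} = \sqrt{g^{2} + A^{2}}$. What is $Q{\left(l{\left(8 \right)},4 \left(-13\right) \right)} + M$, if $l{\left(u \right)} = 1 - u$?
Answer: $117 + \sqrt{2753} \approx 169.47$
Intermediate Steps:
$Q{\left(g,A \right)} = \sqrt{A^{2} + g^{2}}$
$M = 117$ ($M = \left(-39\right) \left(-3\right) = 117$)
$Q{\left(l{\left(8 \right)},4 \left(-13\right) \right)} + M = \sqrt{\left(4 \left(-13\right)\right)^{2} + \left(1 - 8\right)^{2}} + 117 = \sqrt{\left(-52\right)^{2} + \left(1 - 8\right)^{2}} + 117 = \sqrt{2704 + \left(-7\right)^{2}} + 117 = \sqrt{2704 + 49} + 117 = \sqrt{2753} + 117 = 117 + \sqrt{2753}$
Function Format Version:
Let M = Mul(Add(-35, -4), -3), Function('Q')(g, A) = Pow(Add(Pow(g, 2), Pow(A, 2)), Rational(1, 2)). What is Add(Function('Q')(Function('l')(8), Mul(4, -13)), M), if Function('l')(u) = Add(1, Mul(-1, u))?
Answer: Add(117, Pow(2753, Rational(1, 2))) ≈ 169.47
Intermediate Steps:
Function('Q')(g, A) = Pow(Add(Pow(A, 2), Pow(g, 2)), Rational(1, 2))
M = 117 (M = Mul(-39, -3) = 117)
Add(Function('Q')(Function('l')(8), Mul(4, -13)), M) = Add(Pow(Add(Pow(Mul(4, -13), 2), Pow(Add(1, Mul(-1, 8)), 2)), Rational(1, 2)), 117) = Add(Pow(Add(Pow(-52, 2), Pow(Add(1, -8), 2)), Rational(1, 2)), 117) = Add(Pow(Add(2704, Pow(-7, 2)), Rational(1, 2)), 117) = Add(Pow(Add(2704, 49), Rational(1, 2)), 117) = Add(Pow(2753, Rational(1, 2)), 117) = Add(117, Pow(2753, Rational(1, 2)))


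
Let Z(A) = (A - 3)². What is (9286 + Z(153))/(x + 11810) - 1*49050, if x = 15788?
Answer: -676825057/13799 ≈ -49049.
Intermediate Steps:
Z(A) = (-3 + A)²
(9286 + Z(153))/(x + 11810) - 1*49050 = (9286 + (-3 + 153)²)/(15788 + 11810) - 1*49050 = (9286 + 150²)/27598 - 49050 = (9286 + 22500)*(1/27598) - 49050 = 31786*(1/27598) - 49050 = 15893/13799 - 49050 = -676825057/13799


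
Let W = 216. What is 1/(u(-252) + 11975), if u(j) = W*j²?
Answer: 1/13728839 ≈ 7.2839e-8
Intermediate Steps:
u(j) = 216*j²
1/(u(-252) + 11975) = 1/(216*(-252)² + 11975) = 1/(216*63504 + 11975) = 1/(13716864 + 11975) = 1/13728839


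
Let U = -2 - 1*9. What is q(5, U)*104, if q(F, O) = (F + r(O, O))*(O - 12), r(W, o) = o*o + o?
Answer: -275080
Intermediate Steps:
r(W, o) = o + o² (r(W, o) = o² + o = o + o²)
U = -11 (U = -2 - 9 = -11)
q(F, O) = (-12 + O)*(F + O*(1 + O)) (q(F, O) = (F + O*(1 + O))*(O - 12) = (F + O*(1 + O))*(-12 + O) = (-12 + O)*(F + O*(1 + O)))
q(5, U)*104 = ((-11)³ - 12*5 - 12*(-11) - 11*(-11)² + 5*(-11))*104 = (-1331 - 60 + 132 - 11*121 - 55)*104 = (-1331 - 60 + 132 - 1331 - 55)*104 = -2645*104 = -275080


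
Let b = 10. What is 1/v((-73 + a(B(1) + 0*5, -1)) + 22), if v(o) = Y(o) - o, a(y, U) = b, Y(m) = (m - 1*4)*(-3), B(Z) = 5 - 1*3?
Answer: 1/176 ≈ 0.0056818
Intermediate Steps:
B(Z) = 2 (B(Z) = 5 - 3 = 2)
Y(m) = 12 - 3*m (Y(m) = (m - 4)*(-3) = (-4 + m)*(-3) = 12 - 3*m)
a(y, U) = 10
v(o) = 12 - 4*o (v(o) = (12 - 3*o) - o = 12 - 4*o)
1/v((-73 + a(B(1) + 0*5, -1)) + 22) = 1/(12 - 4*((-73 + 10) + 22)) = 1/(12 - 4*(-63 + 22)) = 1/(12 - 4*(-41)) = 1/(12 + 164) = 1/176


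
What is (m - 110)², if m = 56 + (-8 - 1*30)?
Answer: 8464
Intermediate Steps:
m = 18 (m = 56 + (-8 - 30) = 56 - 38 = 18)
(m - 110)² = (18 - 110)² = (-92)² = 8464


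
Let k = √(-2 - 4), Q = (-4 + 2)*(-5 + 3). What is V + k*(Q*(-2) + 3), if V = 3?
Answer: 3 - 5*I*√6 ≈ 3.0 - 12.247*I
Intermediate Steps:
Q = 4 (Q = -2*(-2) = 4)
k = I*√6 (k = √(-6) = I*√6 ≈ 2.4495*I)
V + k*(Q*(-2) + 3) = 3 + (I*√6)*(4*(-2) + 3) = 3 + (I*√6)*(-8 + 3) = 3 + (I*√6)*(-5) = 3 - 5*I*√6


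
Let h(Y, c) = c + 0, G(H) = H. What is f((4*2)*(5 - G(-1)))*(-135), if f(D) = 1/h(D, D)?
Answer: -45/16 ≈ -2.8125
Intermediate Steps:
h(Y, c) = c
f(D) = 1/D
f((4*2)*(5 - G(-1)))*(-135) = -135/((4*2)*(5 - 1*(-1))) = -135/(8*(5 + 1)) = -135/(8*6) = -135/48 = (1/48)*(-135) = -45/16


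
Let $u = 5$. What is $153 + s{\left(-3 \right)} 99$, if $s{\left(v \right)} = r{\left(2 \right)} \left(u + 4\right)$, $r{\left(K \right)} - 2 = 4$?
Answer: $5499$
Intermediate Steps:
$r{\left(K \right)} = 6$ ($r{\left(K \right)} = 2 + 4 = 6$)
$s{\left(v \right)} = 54$ ($s{\left(v \right)} = 6 \left(5 + 4\right) = 6 \cdot 9 = 54$)
$153 + s{\left(-3 \right)} 99 = 153 + 54 \cdot 99 = 153 + 5346 = 5499$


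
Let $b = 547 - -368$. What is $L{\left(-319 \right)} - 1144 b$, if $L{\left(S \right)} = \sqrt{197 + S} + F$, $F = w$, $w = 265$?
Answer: $-1046495 + i \sqrt{122} \approx -1.0465 \cdot 10^{6} + 11.045 i$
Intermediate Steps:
$b = 915$ ($b = 547 + 368 = 915$)
$F = 265$
$L{\left(S \right)} = 265 + \sqrt{197 + S}$ ($L{\left(S \right)} = \sqrt{197 + S} + 265 = 265 + \sqrt{197 + S}$)
$L{\left(-319 \right)} - 1144 b = \left(265 + \sqrt{197 - 319}\right) - 1046760 = \left(265 + \sqrt{-122}\right) - 1046760 = \left(265 + i \sqrt{122}\right) - 1046760 = -1046495 + i \sqrt{122}$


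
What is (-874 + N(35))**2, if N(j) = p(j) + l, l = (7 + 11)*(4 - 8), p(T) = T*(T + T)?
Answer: 2262016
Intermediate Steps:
p(T) = 2*T**2 (p(T) = T*(2*T) = 2*T**2)
l = -72 (l = 18*(-4) = -72)
N(j) = -72 + 2*j**2 (N(j) = 2*j**2 - 72 = -72 + 2*j**2)
(-874 + N(35))**2 = (-874 + (-72 + 2*35**2))**2 = (-874 + (-72 + 2*1225))**2 = (-874 + (-72 + 2450))**2 = (-874 + 2378)**2 = 1504**2 = 2262016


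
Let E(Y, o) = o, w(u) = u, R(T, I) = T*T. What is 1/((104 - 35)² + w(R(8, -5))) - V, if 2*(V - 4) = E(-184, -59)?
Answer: 246077/9650 ≈ 25.500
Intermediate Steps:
R(T, I) = T²
V = -51/2 (V = 4 + (½)*(-59) = 4 - 59/2 = -51/2 ≈ -25.500)
1/((104 - 35)² + w(R(8, -5))) - V = 1/((104 - 35)² + 8²) - 1*(-51/2) = 1/(69² + 64) + 51/2 = 1/(4761 + 64) + 51/2 = 1/4825 + 51/2 = 246077/9650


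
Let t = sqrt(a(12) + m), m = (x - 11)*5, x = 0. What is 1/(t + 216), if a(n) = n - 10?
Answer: 216/46709 - I*sqrt(53)/46709 ≈ 0.0046244 - 0.00015586*I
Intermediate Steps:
a(n) = -10 + n
m = -55 (m = (0 - 11)*5 = -11*5 = -55)
t = I*sqrt(53) (t = sqrt((-10 + 12) - 55) = sqrt(2 - 55) = sqrt(-53) = I*sqrt(53) ≈ 7.2801*I)
1/(t + 216) = 1/(I*sqrt(53) + 216) = 1/(216 + I*sqrt(53))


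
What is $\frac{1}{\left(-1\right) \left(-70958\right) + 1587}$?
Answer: $\frac{1}{72545} \approx 1.3785 \cdot 10^{-5}$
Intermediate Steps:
$\frac{1}{\left(-1\right) \left(-70958\right) + 1587} = \frac{1}{70958 + 1587} = \frac{1}{72545}$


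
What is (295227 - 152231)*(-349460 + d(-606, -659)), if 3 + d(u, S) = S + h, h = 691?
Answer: -49967235276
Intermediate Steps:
d(u, S) = 688 + S (d(u, S) = -3 + (S + 691) = -3 + (691 + S) = 688 + S)
(295227 - 152231)*(-349460 + d(-606, -659)) = (295227 - 152231)*(-349460 + (688 - 659)) = 142996*(-349460 + 29) = 142996*(-349431) = -49967235276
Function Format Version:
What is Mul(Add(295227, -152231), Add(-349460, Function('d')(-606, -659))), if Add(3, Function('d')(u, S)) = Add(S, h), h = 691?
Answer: -49967235276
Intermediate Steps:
Function('d')(u, S) = Add(688, S) (Function('d')(u, S) = Add(-3, Add(S, 691)) = Add(-3, Add(691, S)) = Add(688, S))
Mul(Add(295227, -152231), Add(-349460, Function('d')(-606, -659))) = Mul(Add(295227, -152231), Add(-349460, Add(688, -659))) = Mul(142996, Add(-349460, 29)) = Mul(142996, -349431) = -49967235276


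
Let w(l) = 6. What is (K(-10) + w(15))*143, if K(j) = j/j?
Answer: 1001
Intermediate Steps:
K(j) = 1
(K(-10) + w(15))*143 = (1 + 6)*143 = 7*143 = 1001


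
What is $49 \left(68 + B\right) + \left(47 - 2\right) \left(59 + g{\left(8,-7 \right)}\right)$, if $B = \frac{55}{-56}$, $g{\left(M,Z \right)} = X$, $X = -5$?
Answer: $\frac{45711}{8} \approx 5713.9$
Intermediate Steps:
$g{\left(M,Z \right)} = -5$
$B = - \frac{55}{56}$ ($B = 55 \left(- \frac{1}{56}\right) = - \frac{55}{56} \approx -0.98214$)
$49 \left(68 + B\right) + \left(47 - 2\right) \left(59 + g{\left(8,-7 \right)}\right) = 49 \left(68 - \frac{55}{56}\right) + \left(47 - 2\right) \left(59 - 5\right) = 49 \cdot \frac{3753}{56} + 45 \cdot 54 = \frac{26271}{8} + 2430 = \frac{45711}{8}$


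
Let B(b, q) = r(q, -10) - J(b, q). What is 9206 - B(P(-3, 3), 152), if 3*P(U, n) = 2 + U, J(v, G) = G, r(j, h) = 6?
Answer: 9352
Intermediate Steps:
P(U, n) = 2/3 + U/3 (P(U, n) = (2 + U)/3 = 2/3 + U/3)
B(b, q) = 6 - q
9206 - B(P(-3, 3), 152) = 9206 - (6 - 1*152) = 9206 - (6 - 152) = 9206 - 1*(-146) = 9206 + 146 = 9352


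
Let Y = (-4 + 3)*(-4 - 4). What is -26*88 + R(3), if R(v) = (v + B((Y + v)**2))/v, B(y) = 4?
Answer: -6857/3 ≈ -2285.7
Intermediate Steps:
Y = 8 (Y = -1*(-8) = 8)
R(v) = (4 + v)/v (R(v) = (v + 4)/v = (4 + v)/v)
-26*88 + R(3) = -26*88 + (4 + 3)/3 = -2288 + (1/3)*7 = -2288 + 7/3 = -6857/3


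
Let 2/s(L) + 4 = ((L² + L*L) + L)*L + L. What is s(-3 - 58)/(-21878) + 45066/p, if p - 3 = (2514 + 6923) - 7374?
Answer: 110995244628055/5088451946022 ≈ 21.813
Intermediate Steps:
s(L) = 2/(-4 + L + L*(L + 2*L²)) (s(L) = 2/(-4 + (((L² + L*L) + L)*L + L)) = 2/(-4 + (((L² + L²) + L)*L + L)) = 2/(-4 + ((2*L² + L)*L + L)) = 2/(-4 + ((L + 2*L²)*L + L)) = 2/(-4 + (L*(L + 2*L²) + L)) = 2/(-4 + (L + L*(L + 2*L²))) = 2/(-4 + L + L*(L + 2*L²)))
p = 2066 (p = 3 + ((2514 + 6923) - 7374) = 3 + (9437 - 7374) = 3 + 2063 = 2066)
s(-3 - 58)/(-21878) + 45066/p = (2/(-4 + (-3 - 58) + (-3 - 58)² + 2*(-3 - 58)³))/(-21878) + 45066/2066 = (2/(-4 - 61 + (-61)² + 2*(-61)³))*(-1/21878) + 45066*(1/2066) = (2/(-4 - 61 + 3721 + 2*(-226981)))*(-1/21878) + 22533/1033 = (2/(-4 - 61 + 3721 - 453962))*(-1/21878) + 22533/1033 = (2/(-450306))*(-1/21878) + 22533/1033 = (2*(-1/450306))*(-1/21878) + 22533/1033 = -1/225153*(-1/21878) + 22533/1033 = 1/4925897334 + 22533/1033 = 110995244628055/5088451946022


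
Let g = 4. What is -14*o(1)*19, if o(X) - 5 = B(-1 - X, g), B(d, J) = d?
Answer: -798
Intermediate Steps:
o(X) = 4 - X (o(X) = 5 + (-1 - X) = 4 - X)
-14*o(1)*19 = -14*(4 - 1*1)*19 = -14*(4 - 1)*19 = -14*3*19 = -42*19 = -798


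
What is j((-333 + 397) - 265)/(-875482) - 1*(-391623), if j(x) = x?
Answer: 342858887487/875482 ≈ 3.9162e+5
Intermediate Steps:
j((-333 + 397) - 265)/(-875482) - 1*(-391623) = ((-333 + 397) - 265)/(-875482) - 1*(-391623) = (64 - 265)*(-1/875482) + 391623 = -201*(-1/875482) + 391623 = 201/875482 + 391623 = 342858887487/875482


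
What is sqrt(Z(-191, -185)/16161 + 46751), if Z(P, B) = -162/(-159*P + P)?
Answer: sqrt(308891368659575781038)/81284443 ≈ 216.22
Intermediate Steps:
Z(P, B) = 81/(79*P) (Z(P, B) = -162*(-1/(158*P)) = -(-81)/(79*P) = 81/(79*P))
sqrt(Z(-191, -185)/16161 + 46751) = sqrt(((81/79)/(-191))/16161 + 46751) = sqrt(((81/79)*(-1/191))*(1/16161) + 46751) = sqrt(-81/15089*1/16161 + 46751) = sqrt(-27/81284443 + 46751) = sqrt(3800128994666/81284443) = sqrt(308891368659575781038)/81284443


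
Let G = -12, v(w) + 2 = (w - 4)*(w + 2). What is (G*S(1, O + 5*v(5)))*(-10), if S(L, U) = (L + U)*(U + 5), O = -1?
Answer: 87000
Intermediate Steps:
v(w) = -2 + (-4 + w)*(2 + w) (v(w) = -2 + (w - 4)*(w + 2) = -2 + (-4 + w)*(2 + w))
S(L, U) = (5 + U)*(L + U) (S(L, U) = (L + U)*(5 + U) = (5 + U)*(L + U))
(G*S(1, O + 5*v(5)))*(-10) = -12*((-1 + 5*(-10 + 5**2 - 2*5))**2 + 5*1 + 5*(-1 + 5*(-10 + 5**2 - 2*5)) + 1*(-1 + 5*(-10 + 5**2 - 2*5)))*(-10) = -12*((-1 + 5*(-10 + 25 - 10))**2 + 5 + 5*(-1 + 5*(-10 + 25 - 10)) + 1*(-1 + 5*(-10 + 25 - 10)))*(-10) = -12*((-1 + 5*5)**2 + 5 + 5*(-1 + 5*5) + 1*(-1 + 5*5))*(-10) = -12*((-1 + 25)**2 + 5 + 5*(-1 + 25) + 1*(-1 + 25))*(-10) = -12*(24**2 + 5 + 5*24 + 1*24)*(-10) = -12*(576 + 5 + 120 + 24)*(-10) = -12*725*(-10) = -8700*(-10) = 87000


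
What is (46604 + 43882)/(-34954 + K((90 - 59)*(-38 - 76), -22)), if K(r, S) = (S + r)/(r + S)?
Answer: -30162/11651 ≈ -2.5888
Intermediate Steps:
K(r, S) = 1 (K(r, S) = (S + r)/(S + r) = 1)
(46604 + 43882)/(-34954 + K((90 - 59)*(-38 - 76), -22)) = (46604 + 43882)/(-34954 + 1) = 90486/(-34953) = 90486*(-1/34953) = -30162/11651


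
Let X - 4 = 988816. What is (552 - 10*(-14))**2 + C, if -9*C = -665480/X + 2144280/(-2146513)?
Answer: 457378384464822850/955131743097 ≈ 4.7886e+5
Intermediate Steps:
X = 988820 (X = 4 + 988816 = 988820)
C = 177438421042/955131743097 (C = -(-665480/988820 + 2144280/(-2146513))/9 = -(-665480*1/988820 + 2144280*(-1/2146513))/9 = -(-33274/49441 - 2144280/2146513)/9 = -1/9*(-177438421042/106125749233) = 177438421042/955131743097 ≈ 0.18577)
(552 - 10*(-14))**2 + C = (552 - 10*(-14))**2 + 177438421042/955131743097 = (552 + 140)**2 + 177438421042/955131743097 = 692**2 + 177438421042/955131743097 = 478864 + 177438421042/955131743097 = 457378384464822850/955131743097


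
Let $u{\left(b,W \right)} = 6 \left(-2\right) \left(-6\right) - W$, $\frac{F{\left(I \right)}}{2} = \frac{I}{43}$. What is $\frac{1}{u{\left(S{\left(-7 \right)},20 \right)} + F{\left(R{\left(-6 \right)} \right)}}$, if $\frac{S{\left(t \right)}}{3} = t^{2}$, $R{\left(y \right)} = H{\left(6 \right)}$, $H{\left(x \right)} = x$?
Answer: $\frac{43}{2248} \approx 0.019128$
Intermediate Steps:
$R{\left(y \right)} = 6$
$F{\left(I \right)} = \frac{2 I}{43}$ ($F{\left(I \right)} = 2 \frac{I}{43} = \frac{2 I}{43}$)
$S{\left(t \right)} = 3 t^{2}$
$u{\left(b,W \right)} = 72 - W$ ($u{\left(b,W \right)} = \left(-12\right) \left(-6\right) - W = 72 - W$)
$\frac{1}{u{\left(S{\left(-7 \right)},20 \right)} + F{\left(R{\left(-6 \right)} \right)}} = \frac{1}{\left(72 - 20\right) + \frac{2}{43} \cdot 6} = \frac{1}{\left(72 - 20\right) + \frac{12}{43}} = \frac{1}{52 + \frac{12}{43}} = \frac{1}{\frac{2248}{43}} = \frac{43}{2248}$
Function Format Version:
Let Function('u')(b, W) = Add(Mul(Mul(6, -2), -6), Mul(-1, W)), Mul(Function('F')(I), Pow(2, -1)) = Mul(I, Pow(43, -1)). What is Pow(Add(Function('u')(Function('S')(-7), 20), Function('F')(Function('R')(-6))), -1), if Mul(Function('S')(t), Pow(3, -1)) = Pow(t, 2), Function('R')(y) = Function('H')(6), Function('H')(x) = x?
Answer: Rational(43, 2248) ≈ 0.019128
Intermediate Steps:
Function('R')(y) = 6
Function('F')(I) = Mul(Rational(2, 43), I) (Function('F')(I) = Mul(2, Mul(I, Pow(43, -1))) = Mul(2, Mul(I, Rational(1, 43))) = Mul(2, Mul(Rational(1, 43), I)) = Mul(Rational(2, 43), I))
Function('S')(t) = Mul(3, Pow(t, 2))
Function('u')(b, W) = Add(72, Mul(-1, W)) (Function('u')(b, W) = Add(Mul(-12, -6), Mul(-1, W)) = Add(72, Mul(-1, W)))
Pow(Add(Function('u')(Function('S')(-7), 20), Function('F')(Function('R')(-6))), -1) = Pow(Add(Add(72, Mul(-1, 20)), Mul(Rational(2, 43), 6)), -1) = Pow(Add(Add(72, -20), Rational(12, 43)), -1) = Pow(Add(52, Rational(12, 43)), -1) = Pow(Rational(2248, 43), -1) = Rational(43, 2248)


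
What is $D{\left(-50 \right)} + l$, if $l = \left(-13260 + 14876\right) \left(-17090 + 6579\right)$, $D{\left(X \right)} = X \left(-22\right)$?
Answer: $-16984676$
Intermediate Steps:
$D{\left(X \right)} = - 22 X$
$l = -16985776$ ($l = 1616 \left(-10511\right) = -16985776$)
$D{\left(-50 \right)} + l = \left(-22\right) \left(-50\right) - 16985776 = 1100 - 16985776 = -16984676$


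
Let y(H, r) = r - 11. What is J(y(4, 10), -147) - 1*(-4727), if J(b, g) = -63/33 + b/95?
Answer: 4937709/1045 ≈ 4725.1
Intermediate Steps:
y(H, r) = -11 + r
J(b, g) = -21/11 + b/95 (J(b, g) = -63*1/33 + b*(1/95) = -21/11 + b/95)
J(y(4, 10), -147) - 1*(-4727) = (-21/11 + (-11 + 10)/95) - 1*(-4727) = (-21/11 + (1/95)*(-1)) + 4727 = (-21/11 - 1/95) + 4727 = -2006/1045 + 4727 = 4937709/1045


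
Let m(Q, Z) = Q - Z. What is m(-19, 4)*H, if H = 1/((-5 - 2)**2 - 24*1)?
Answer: -23/25 ≈ -0.92000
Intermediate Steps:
H = 1/25 (H = 1/((-7)**2 - 24) = 1/(49 - 24) = 1/25 ≈ 0.040000)
m(-19, 4)*H = (-19 - 1*4)*(1/25) = (-19 - 4)*(1/25) = -23*1/25 = -23/25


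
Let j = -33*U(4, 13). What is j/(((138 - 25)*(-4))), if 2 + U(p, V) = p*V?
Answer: 825/226 ≈ 3.6504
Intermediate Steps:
U(p, V) = -2 + V*p (U(p, V) = -2 + p*V = -2 + V*p)
j = -1650 (j = -33*(-2 + 13*4) = -33*(-2 + 52) = -33*50 = -1650)
j/(((138 - 25)*(-4))) = -1650*(-1/(4*(138 - 25))) = -1650/(113*(-4)) = -1650/(-452) = -1650*(-1/452) = 825/226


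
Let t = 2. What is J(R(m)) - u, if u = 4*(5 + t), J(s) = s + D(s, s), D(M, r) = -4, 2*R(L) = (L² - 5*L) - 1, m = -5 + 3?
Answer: -51/2 ≈ -25.500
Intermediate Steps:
m = -2
R(L) = -½ + L²/2 - 5*L/2 (R(L) = ((L² - 5*L) - 1)/2 = (-1 + L² - 5*L)/2 = -½ + L²/2 - 5*L/2)
J(s) = -4 + s (J(s) = s - 4 = -4 + s)
u = 28 (u = 4*(5 + 2) = 4*7 = 28)
J(R(m)) - u = (-4 + (-½ + (½)*(-2)² - 5/2*(-2))) - 1*28 = (-4 + (-½ + (½)*4 + 5)) - 28 = (-4 + (-½ + 2 + 5)) - 28 = (-4 + 13/2) - 28 = 5/2 - 28 = -51/2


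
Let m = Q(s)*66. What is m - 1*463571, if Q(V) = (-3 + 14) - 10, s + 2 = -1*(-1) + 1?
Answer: -463505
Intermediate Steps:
s = 0 (s = -2 + (-1*(-1) + 1) = -2 + (1 + 1) = -2 + 2 = 0)
Q(V) = 1 (Q(V) = 11 - 10 = 1)
m = 66 (m = 1*66 = 66)
m - 1*463571 = 66 - 1*463571 = 66 - 463571 = -463505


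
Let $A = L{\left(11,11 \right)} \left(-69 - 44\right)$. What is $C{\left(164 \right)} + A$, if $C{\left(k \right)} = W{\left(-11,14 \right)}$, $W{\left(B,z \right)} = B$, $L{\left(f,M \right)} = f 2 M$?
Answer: $-27357$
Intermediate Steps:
$L{\left(f,M \right)} = 2 M f$ ($L{\left(f,M \right)} = 2 f M = 2 M f$)
$C{\left(k \right)} = -11$
$A = -27346$ ($A = 2 \cdot 11 \cdot 11 \left(-69 - 44\right) = 242 \left(-113\right) = -27346$)
$C{\left(164 \right)} + A = -11 - 27346 = -27357$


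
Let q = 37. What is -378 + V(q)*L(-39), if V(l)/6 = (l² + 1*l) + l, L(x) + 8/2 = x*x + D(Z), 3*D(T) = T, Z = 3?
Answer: 13142466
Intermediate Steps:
D(T) = T/3
L(x) = -3 + x² (L(x) = -4 + (x*x + (⅓)*3) = -4 + (x² + 1) = -4 + (1 + x²) = -3 + x²)
V(l) = 6*l² + 12*l (V(l) = 6*((l² + 1*l) + l) = 6*((l² + l) + l) = 6*((l + l²) + l) = 6*(l² + 2*l) = 6*l² + 12*l)
-378 + V(q)*L(-39) = -378 + (6*37*(2 + 37))*(-3 + (-39)²) = -378 + (6*37*39)*(-3 + 1521) = -378 + 8658*1518 = -378 + 13142844 = 13142466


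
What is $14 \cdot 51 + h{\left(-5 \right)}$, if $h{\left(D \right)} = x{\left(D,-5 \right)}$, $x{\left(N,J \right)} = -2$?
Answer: $712$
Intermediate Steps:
$h{\left(D \right)} = -2$
$14 \cdot 51 + h{\left(-5 \right)} = 14 \cdot 51 - 2 = 714 - 2 = 712$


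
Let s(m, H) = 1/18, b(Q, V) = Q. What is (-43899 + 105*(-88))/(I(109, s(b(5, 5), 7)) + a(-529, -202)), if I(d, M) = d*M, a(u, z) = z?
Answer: 956502/3527 ≈ 271.19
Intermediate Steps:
s(m, H) = 1/18
I(d, M) = M*d
(-43899 + 105*(-88))/(I(109, s(b(5, 5), 7)) + a(-529, -202)) = (-43899 + 105*(-88))/((1/18)*109 - 202) = (-43899 - 9240)/(109/18 - 202) = -53139/(-3527/18) = -53139*(-18/3527) = 956502/3527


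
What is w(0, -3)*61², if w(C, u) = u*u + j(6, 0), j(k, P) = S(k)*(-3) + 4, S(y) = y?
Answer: -18605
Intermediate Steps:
j(k, P) = 4 - 3*k (j(k, P) = k*(-3) + 4 = -3*k + 4 = 4 - 3*k)
w(C, u) = -14 + u² (w(C, u) = u*u + (4 - 3*6) = u² + (4 - 18) = u² - 14 = -14 + u²)
w(0, -3)*61² = (-14 + (-3)²)*61² = (-14 + 9)*3721 = -5*3721 = -18605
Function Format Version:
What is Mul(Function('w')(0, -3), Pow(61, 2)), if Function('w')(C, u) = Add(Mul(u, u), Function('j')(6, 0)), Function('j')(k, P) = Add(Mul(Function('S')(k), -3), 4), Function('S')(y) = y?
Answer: -18605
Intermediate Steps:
Function('j')(k, P) = Add(4, Mul(-3, k)) (Function('j')(k, P) = Add(Mul(k, -3), 4) = Add(Mul(-3, k), 4) = Add(4, Mul(-3, k)))
Function('w')(C, u) = Add(-14, Pow(u, 2)) (Function('w')(C, u) = Add(Mul(u, u), Add(4, Mul(-3, 6))) = Add(Pow(u, 2), Add(4, -18)) = Add(Pow(u, 2), -14) = Add(-14, Pow(u, 2)))
Mul(Function('w')(0, -3), Pow(61, 2)) = Mul(Add(-14, Pow(-3, 2)), Pow(61, 2)) = Mul(Add(-14, 9), 3721) = Mul(-5, 3721) = -18605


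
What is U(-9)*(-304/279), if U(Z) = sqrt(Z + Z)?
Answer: -304*I*sqrt(2)/93 ≈ -4.6228*I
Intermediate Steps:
U(Z) = sqrt(2)*sqrt(Z) (U(Z) = sqrt(2*Z) = sqrt(2)*sqrt(Z))
U(-9)*(-304/279) = (sqrt(2)*sqrt(-9))*(-304/279) = (sqrt(2)*(3*I))*(-304*1/279) = (3*I*sqrt(2))*(-304/279) = -304*I*sqrt(2)/93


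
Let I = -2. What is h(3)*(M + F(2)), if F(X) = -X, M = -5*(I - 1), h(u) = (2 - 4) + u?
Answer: 13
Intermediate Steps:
h(u) = -2 + u
M = 15 (M = -5*(-2 - 1) = -5*(-3) = 15)
h(3)*(M + F(2)) = (-2 + 3)*(15 - 1*2) = 1*(15 - 2) = 1*13 = 13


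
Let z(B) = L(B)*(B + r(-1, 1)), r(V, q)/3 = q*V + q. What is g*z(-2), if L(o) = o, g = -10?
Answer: -40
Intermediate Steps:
r(V, q) = 3*q + 3*V*q (r(V, q) = 3*(q*V + q) = 3*(V*q + q) = 3*(q + V*q) = 3*q + 3*V*q)
z(B) = B² (z(B) = B*(B + 3*1*(1 - 1)) = B*(B + 3*1*0) = B*(B + 0) = B*B = B²)
g*z(-2) = -10*(-2)² = -10*4 = -40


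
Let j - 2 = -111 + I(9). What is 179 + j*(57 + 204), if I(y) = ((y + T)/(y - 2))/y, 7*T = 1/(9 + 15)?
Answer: -33201643/1176 ≈ -28233.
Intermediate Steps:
T = 1/168 (T = 1/(7*(9 + 15)) = (1/7)/24 = (1/7)*(1/24) = 1/168 ≈ 0.0059524)
I(y) = (1/168 + y)/(y*(-2 + y)) (I(y) = ((y + 1/168)/(y - 2))/y = ((1/168 + y)/(-2 + y))/y = (1/168 + y)/(y*(-2 + y)))
j = -1152143/10584 (j = 2 + (-111 + (1/168 + 9)/(9*(-2 + 9))) = 2 + (-111 + (1/9)*(1513/168)/7) = 2 + (-111 + (1/9)*(1/7)*(1513/168)) = 2 + (-111 + 1513/10584) = 2 - 1173311/10584 = -1152143/10584 ≈ -108.86)
179 + j*(57 + 204) = 179 - 1152143*(57 + 204)/10584 = 179 - 1152143/10584*261 = 179 - 33412147/1176 = -33201643/1176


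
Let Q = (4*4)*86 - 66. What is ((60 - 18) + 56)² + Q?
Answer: 10914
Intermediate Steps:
Q = 1310 (Q = 16*86 - 66 = 1376 - 66 = 1310)
((60 - 18) + 56)² + Q = ((60 - 18) + 56)² + 1310 = (42 + 56)² + 1310 = 98² + 1310 = 9604 + 1310 = 10914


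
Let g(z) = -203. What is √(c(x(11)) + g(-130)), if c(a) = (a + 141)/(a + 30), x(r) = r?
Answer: I*√335011/41 ≈ 14.117*I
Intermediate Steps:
c(a) = (141 + a)/(30 + a)
√(c(x(11)) + g(-130)) = √((141 + 11)/(30 + 11) - 203) = √(152/41 - 203) = √(-8171/41) = I*√335011/41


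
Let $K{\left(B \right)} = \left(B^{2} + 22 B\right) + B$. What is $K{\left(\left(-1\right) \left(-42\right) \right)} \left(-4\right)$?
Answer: $-10920$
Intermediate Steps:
$K{\left(B \right)} = B^{2} + 23 B$
$K{\left(\left(-1\right) \left(-42\right) \right)} \left(-4\right) = \left(-1\right) \left(-42\right) \left(23 - -42\right) \left(-4\right) = 42 \left(23 + 42\right) \left(-4\right) = 42 \cdot 65 \left(-4\right) = 2730 \left(-4\right) = -10920$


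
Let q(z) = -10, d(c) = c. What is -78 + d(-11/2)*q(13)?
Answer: -23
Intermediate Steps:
-78 + d(-11/2)*q(13) = -78 - 11/2*(-10) = -78 + 55 = -23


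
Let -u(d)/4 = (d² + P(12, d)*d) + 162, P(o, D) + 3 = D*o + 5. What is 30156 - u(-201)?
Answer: 2130048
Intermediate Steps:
P(o, D) = 2 + D*o (P(o, D) = -3 + (D*o + 5) = -3 + (5 + D*o) = 2 + D*o)
u(d) = -648 - 4*d² - 4*d*(2 + 12*d) (u(d) = -4*((d² + (2 + d*12)*d) + 162) = -4*((d² + (2 + 12*d)*d) + 162) = -4*((d² + d*(2 + 12*d)) + 162) = -4*(162 + d² + d*(2 + 12*d)) = -648 - 4*d² - 4*d*(2 + 12*d))
30156 - u(-201) = 30156 - (-648 - 52*(-201)² - 8*(-201)) = 30156 - (-648 - 52*40401 + 1608) = 30156 - (-648 - 2100852 + 1608) = 30156 - 1*(-2099892) = 30156 + 2099892 = 2130048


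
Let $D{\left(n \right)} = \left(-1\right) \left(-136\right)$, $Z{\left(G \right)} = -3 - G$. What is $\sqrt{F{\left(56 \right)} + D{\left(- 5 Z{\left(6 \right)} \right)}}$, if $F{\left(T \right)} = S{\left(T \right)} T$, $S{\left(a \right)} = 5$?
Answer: $4 \sqrt{26} \approx 20.396$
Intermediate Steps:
$F{\left(T \right)} = 5 T$
$D{\left(n \right)} = 136$
$\sqrt{F{\left(56 \right)} + D{\left(- 5 Z{\left(6 \right)} \right)}} = \sqrt{5 \cdot 56 + 136} = \sqrt{280 + 136} = \sqrt{416} = 4 \sqrt{26}$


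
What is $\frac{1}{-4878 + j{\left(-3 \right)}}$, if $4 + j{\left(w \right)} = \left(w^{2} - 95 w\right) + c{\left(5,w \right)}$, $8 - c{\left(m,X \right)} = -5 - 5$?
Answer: $- \frac{1}{4570} \approx -0.00021882$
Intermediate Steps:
$c{\left(m,X \right)} = 18$ ($c{\left(m,X \right)} = 8 - \left(-5 - 5\right) = 8 - -10 = 8 + 10 = 18$)
$j{\left(w \right)} = 14 + w^{2} - 95 w$ ($j{\left(w \right)} = -4 + \left(\left(w^{2} - 95 w\right) + 18\right) = -4 + \left(18 + w^{2} - 95 w\right) = 14 + w^{2} - 95 w$)
$\frac{1}{-4878 + j{\left(-3 \right)}} = \frac{1}{-4878 + \left(14 + \left(-3\right)^{2} - -285\right)} = \frac{1}{-4878 + \left(14 + 9 + 285\right)} = \frac{1}{-4878 + 308} = \frac{1}{-4570} = - \frac{1}{4570}$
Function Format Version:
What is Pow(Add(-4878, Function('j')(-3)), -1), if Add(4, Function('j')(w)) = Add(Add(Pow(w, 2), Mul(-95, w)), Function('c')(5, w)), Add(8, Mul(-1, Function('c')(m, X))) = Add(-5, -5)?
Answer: Rational(-1, 4570) ≈ -0.00021882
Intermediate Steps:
Function('c')(m, X) = 18 (Function('c')(m, X) = Add(8, Mul(-1, Add(-5, -5))) = Add(8, Mul(-1, -10)) = Add(8, 10) = 18)
Function('j')(w) = Add(14, Pow(w, 2), Mul(-95, w)) (Function('j')(w) = Add(-4, Add(Add(Pow(w, 2), Mul(-95, w)), 18)) = Add(-4, Add(18, Pow(w, 2), Mul(-95, w))) = Add(14, Pow(w, 2), Mul(-95, w)))
Pow(Add(-4878, Function('j')(-3)), -1) = Pow(Add(-4878, Add(14, Pow(-3, 2), Mul(-95, -3))), -1) = Pow(Add(-4878, Add(14, 9, 285)), -1) = Pow(Add(-4878, 308), -1) = Pow(-4570, -1) = Rational(-1, 4570)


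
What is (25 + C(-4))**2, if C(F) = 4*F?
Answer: 81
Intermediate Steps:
(25 + C(-4))**2 = (25 + 4*(-4))**2 = (25 - 16)**2 = 9**2 = 81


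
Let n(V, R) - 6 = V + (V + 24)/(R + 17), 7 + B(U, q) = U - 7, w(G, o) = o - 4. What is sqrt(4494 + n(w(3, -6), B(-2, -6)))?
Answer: 2*sqrt(1126) ≈ 67.112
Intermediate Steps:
w(G, o) = -4 + o
B(U, q) = -14 + U (B(U, q) = -7 + (U - 7) = -7 + (-7 + U) = -14 + U)
n(V, R) = 6 + V + (24 + V)/(17 + R) (n(V, R) = 6 + (V + (V + 24)/(R + 17)) = 6 + (V + (24 + V)/(17 + R)) = 6 + V + (24 + V)/(17 + R))
sqrt(4494 + n(w(3, -6), B(-2, -6))) = sqrt(4494 + (126 + 6*(-14 - 2) + 18*(-4 - 6) + (-14 - 2)*(-4 - 6))/(17 + (-14 - 2))) = sqrt(4494 + (126 + 6*(-16) + 18*(-10) - 16*(-10))/(17 - 16)) = sqrt(4494 + (126 - 96 - 180 + 160)/1) = sqrt(4494 + 1*10) = sqrt(4494 + 10) = sqrt(4504) = 2*sqrt(1126)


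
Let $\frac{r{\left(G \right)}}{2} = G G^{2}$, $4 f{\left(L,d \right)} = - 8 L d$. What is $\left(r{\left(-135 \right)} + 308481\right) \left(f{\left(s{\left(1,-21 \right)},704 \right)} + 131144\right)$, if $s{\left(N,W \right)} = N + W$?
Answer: $-734752900776$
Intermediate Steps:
$f{\left(L,d \right)} = - 2 L d$ ($f{\left(L,d \right)} = \frac{- 8 L d}{4} = \frac{\left(-8\right) L d}{4} = - 2 L d$)
$r{\left(G \right)} = 2 G^{3}$ ($r{\left(G \right)} = 2 G G^{2} = 2 G^{3}$)
$\left(r{\left(-135 \right)} + 308481\right) \left(f{\left(s{\left(1,-21 \right)},704 \right)} + 131144\right) = \left(2 \left(-135\right)^{3} + 308481\right) \left(\left(-2\right) \left(1 - 21\right) 704 + 131144\right) = \left(2 \left(-2460375\right) + 308481\right) \left(\left(-2\right) \left(-20\right) 704 + 131144\right) = \left(-4920750 + 308481\right) \left(28160 + 131144\right) = \left(-4612269\right) 159304 = -734752900776$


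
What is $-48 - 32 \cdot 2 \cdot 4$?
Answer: $-304$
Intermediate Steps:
$-48 - 32 \cdot 2 \cdot 4 = -48 - 256 = -304$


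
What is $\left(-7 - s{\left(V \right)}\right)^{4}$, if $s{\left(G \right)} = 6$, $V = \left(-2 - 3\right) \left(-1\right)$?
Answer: $28561$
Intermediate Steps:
$V = 5$ ($V = \left(-5\right) \left(-1\right) = 5$)
$\left(-7 - s{\left(V \right)}\right)^{4} = \left(-7 - 6\right)^{4} = \left(-13\right)^{4} = 28561$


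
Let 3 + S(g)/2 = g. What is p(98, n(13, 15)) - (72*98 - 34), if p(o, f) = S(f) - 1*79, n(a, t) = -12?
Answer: -7131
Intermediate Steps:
S(g) = -6 + 2*g
p(o, f) = -85 + 2*f (p(o, f) = (-6 + 2*f) - 1*79 = (-6 + 2*f) - 79 = -85 + 2*f)
p(98, n(13, 15)) - (72*98 - 34) = (-85 + 2*(-12)) - (72*98 - 34) = (-85 - 24) - (7056 - 34) = -109 - 1*7022 = -109 - 7022 = -7131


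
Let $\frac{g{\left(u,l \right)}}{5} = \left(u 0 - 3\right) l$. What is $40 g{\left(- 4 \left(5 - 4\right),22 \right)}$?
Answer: $-13200$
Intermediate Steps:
$g{\left(u,l \right)} = - 15 l$ ($g{\left(u,l \right)} = 5 \left(u 0 - 3\right) l = 5 \left(0 - 3\right) l = 5 \left(- 3 l\right) = - 15 l$)
$40 g{\left(- 4 \left(5 - 4\right),22 \right)} = 40 \left(\left(-15\right) 22\right) = 40 \left(-330\right) = -13200$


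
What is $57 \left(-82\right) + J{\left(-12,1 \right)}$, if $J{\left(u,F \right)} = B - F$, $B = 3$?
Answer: $-4672$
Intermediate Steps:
$J{\left(u,F \right)} = 3 - F$
$57 \left(-82\right) + J{\left(-12,1 \right)} = 57 \left(-82\right) + \left(3 - 1\right) = -4674 + \left(3 - 1\right) = -4674 + 2 = -4672$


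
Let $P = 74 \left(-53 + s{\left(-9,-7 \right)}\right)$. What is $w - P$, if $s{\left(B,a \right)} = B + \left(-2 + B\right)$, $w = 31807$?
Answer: $37209$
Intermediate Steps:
$s{\left(B,a \right)} = -2 + 2 B$
$P = -5402$ ($P = 74 \left(-53 + \left(-2 + 2 \left(-9\right)\right)\right) = 74 \left(-53 - 20\right) = 74 \left(-73\right) = -5402$)
$w - P = 31807 - -5402 = 31807 + 5402 = 37209$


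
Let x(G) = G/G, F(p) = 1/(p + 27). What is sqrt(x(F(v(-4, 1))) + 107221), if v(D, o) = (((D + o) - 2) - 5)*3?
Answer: sqrt(107222) ≈ 327.45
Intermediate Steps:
v(D, o) = -21 + 3*D + 3*o (v(D, o) = ((-2 + D + o) - 5)*3 = (-7 + D + o)*3 = -21 + 3*D + 3*o)
F(p) = 1/(27 + p)
x(G) = 1
sqrt(x(F(v(-4, 1))) + 107221) = sqrt(1 + 107221) = sqrt(107222)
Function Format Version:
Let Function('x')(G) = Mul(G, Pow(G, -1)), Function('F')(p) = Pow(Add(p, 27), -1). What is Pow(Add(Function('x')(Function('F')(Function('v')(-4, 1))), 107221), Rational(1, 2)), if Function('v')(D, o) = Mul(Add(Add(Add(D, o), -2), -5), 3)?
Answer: Pow(107222, Rational(1, 2)) ≈ 327.45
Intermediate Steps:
Function('v')(D, o) = Add(-21, Mul(3, D), Mul(3, o)) (Function('v')(D, o) = Mul(Add(Add(-2, D, o), -5), 3) = Mul(Add(-7, D, o), 3) = Add(-21, Mul(3, D), Mul(3, o)))
Function('F')(p) = Pow(Add(27, p), -1)
Function('x')(G) = 1
Pow(Add(Function('x')(Function('F')(Function('v')(-4, 1))), 107221), Rational(1, 2)) = Pow(Add(1, 107221), Rational(1, 2)) = Pow(107222, Rational(1, 2))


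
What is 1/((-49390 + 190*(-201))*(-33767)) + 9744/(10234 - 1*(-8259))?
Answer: 28816066270333/54689605212980 ≈ 0.52690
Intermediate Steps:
1/((-49390 + 190*(-201))*(-33767)) + 9744/(10234 - 1*(-8259)) = -1/33767/(-49390 - 38190) + 9744/(10234 + 8259) = -1/33767/(-87580) + 9744/18493 = -1/87580*(-1/33767) + 9744*(1/18493) = 1/2957313860 + 9744/18493 = 28816066270333/54689605212980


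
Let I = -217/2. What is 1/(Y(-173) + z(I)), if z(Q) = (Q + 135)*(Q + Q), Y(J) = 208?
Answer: -2/11085 ≈ -0.00018042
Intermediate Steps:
I = -217/2 ≈ -108.50
z(Q) = 2*Q*(135 + Q) (z(Q) = (135 + Q)*(2*Q) = 2*Q*(135 + Q))
1/(Y(-173) + z(I)) = 1/(208 + 2*(-217/2)*(135 - 217/2)) = 1/(208 + 2*(-217/2)*(53/2)) = 1/(208 - 11501/2) = 1/(-11085/2) = -2/11085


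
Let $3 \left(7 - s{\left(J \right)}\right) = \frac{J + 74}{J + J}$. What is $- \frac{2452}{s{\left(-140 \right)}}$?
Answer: $- \frac{343280}{969} \approx -354.26$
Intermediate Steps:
$s{\left(J \right)} = 7 - \frac{74 + J}{6 J}$ ($s{\left(J \right)} = 7 - \frac{\left(J + 74\right) \frac{1}{J + J}}{3} = 7 - \frac{\left(74 + J\right) \frac{1}{2 J}}{3} = 7 - \frac{\frac{1}{2} \frac{1}{J} \left(74 + J\right)}{3} = 7 - \frac{74 + J}{6 J}$)
$- \frac{2452}{s{\left(-140 \right)}} = - \frac{2452}{\frac{1}{6} \frac{1}{-140} \left(-74 + 41 \left(-140\right)\right)} = - \frac{2452}{\frac{1}{6} \left(- \frac{1}{140}\right) \left(-74 - 5740\right)} = - \frac{2452}{\frac{1}{6} \left(- \frac{1}{140}\right) \left(-5814\right)} = - \frac{2452}{\frac{969}{140}} = \left(-2452\right) \frac{140}{969} = - \frac{343280}{969}$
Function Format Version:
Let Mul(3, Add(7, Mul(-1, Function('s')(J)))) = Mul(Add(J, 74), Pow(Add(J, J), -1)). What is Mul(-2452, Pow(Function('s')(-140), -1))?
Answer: Rational(-343280, 969) ≈ -354.26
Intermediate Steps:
Function('s')(J) = Add(7, Mul(Rational(-1, 6), Pow(J, -1), Add(74, J))) (Function('s')(J) = Add(7, Mul(Rational(-1, 3), Mul(Add(J, 74), Pow(Add(J, J), -1)))) = Add(7, Mul(Rational(-1, 3), Mul(Add(74, J), Pow(Mul(2, J), -1)))) = Add(7, Mul(Rational(-1, 3), Mul(Add(74, J), Mul(Rational(1, 2), Pow(J, -1))))) = Add(7, Mul(Rational(-1, 3), Mul(Rational(1, 2), Pow(J, -1), Add(74, J)))) = Add(7, Mul(Rational(-1, 6), Pow(J, -1), Add(74, J))))
Mul(-2452, Pow(Function('s')(-140), -1)) = Mul(-2452, Pow(Mul(Rational(1, 6), Pow(-140, -1), Add(-74, Mul(41, -140))), -1)) = Mul(-2452, Pow(Mul(Rational(1, 6), Rational(-1, 140), Add(-74, -5740)), -1)) = Mul(-2452, Pow(Mul(Rational(1, 6), Rational(-1, 140), -5814), -1)) = Mul(-2452, Pow(Rational(969, 140), -1)) = Mul(-2452, Rational(140, 969)) = Rational(-343280, 969)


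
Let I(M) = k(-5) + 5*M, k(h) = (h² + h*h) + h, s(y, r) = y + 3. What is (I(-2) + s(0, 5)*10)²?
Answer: 4225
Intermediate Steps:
s(y, r) = 3 + y
k(h) = h + 2*h² (k(h) = (h² + h²) + h = 2*h² + h = h + 2*h²)
I(M) = 45 + 5*M (I(M) = -5*(1 + 2*(-5)) + 5*M = -5*(1 - 10) + 5*M = -5*(-9) + 5*M = 45 + 5*M)
(I(-2) + s(0, 5)*10)² = ((45 + 5*(-2)) + (3 + 0)*10)² = ((45 - 10) + 3*10)² = (35 + 30)² = 65² = 4225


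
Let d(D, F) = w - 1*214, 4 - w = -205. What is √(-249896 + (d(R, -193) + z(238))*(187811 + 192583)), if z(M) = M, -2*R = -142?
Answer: √88381906 ≈ 9401.2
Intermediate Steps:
R = 71 (R = -½*(-142) = 71)
w = 209 (w = 4 - 1*(-205) = 4 + 205 = 209)
d(D, F) = -5 (d(D, F) = 209 - 1*214 = 209 - 214 = -5)
√(-249896 + (d(R, -193) + z(238))*(187811 + 192583)) = √(-249896 + (-5 + 238)*(187811 + 192583)) = √(-249896 + 233*380394) = √(-249896 + 88631802) = √88381906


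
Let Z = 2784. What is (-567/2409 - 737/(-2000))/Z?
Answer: 213811/4471104000 ≈ 4.7821e-5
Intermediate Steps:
(-567/2409 - 737/(-2000))/Z = (-567/2409 - 737/(-2000))/2784 = (-567*1/2409 - 737*(-1/2000))*(1/2784) = (-189/803 + 737/2000)*(1/2784) = (213811/1606000)*(1/2784) = 213811/4471104000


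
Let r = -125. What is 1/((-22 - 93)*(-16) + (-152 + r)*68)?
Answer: -1/16996 ≈ -5.8837e-5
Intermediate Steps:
1/((-22 - 93)*(-16) + (-152 + r)*68) = 1/((-22 - 93)*(-16) + (-152 - 125)*68) = 1/(-115*(-16) - 277*68) = 1/(1840 - 18836) = 1/(-16996) = -1/16996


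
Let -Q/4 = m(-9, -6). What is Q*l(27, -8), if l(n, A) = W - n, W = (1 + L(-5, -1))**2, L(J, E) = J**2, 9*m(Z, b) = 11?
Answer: -28556/9 ≈ -3172.9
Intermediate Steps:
m(Z, b) = 11/9 (m(Z, b) = (1/9)*11 = 11/9)
W = 676 (W = (1 + (-5)**2)**2 = (1 + 25)**2 = 26**2 = 676)
Q = -44/9 (Q = -4*11/9 = -44/9 ≈ -4.8889)
l(n, A) = 676 - n
Q*l(27, -8) = -44*(676 - 1*27)/9 = -44*(676 - 27)/9 = -44/9*649 = -28556/9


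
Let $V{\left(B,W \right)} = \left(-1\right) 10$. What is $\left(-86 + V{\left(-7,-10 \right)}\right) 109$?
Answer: $-10464$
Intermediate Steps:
$V{\left(B,W \right)} = -10$
$\left(-86 + V{\left(-7,-10 \right)}\right) 109 = \left(-86 - 10\right) 109 = \left(-96\right) 109 = -10464$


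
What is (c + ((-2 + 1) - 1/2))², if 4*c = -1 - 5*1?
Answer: 9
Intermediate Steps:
c = -3/2 (c = (-1 - 5*1)/4 = (-1 - 5)/4 = (¼)*(-6) = -3/2 ≈ -1.5000)
(c + ((-2 + 1) - 1/2))² = (-3/2 + ((-2 + 1) - 1/2))² = (-3/2 + (-1 - 1*½))² = (-3/2 + (-1 - ½))² = (-3/2 - 3/2)² = (-3)² = 9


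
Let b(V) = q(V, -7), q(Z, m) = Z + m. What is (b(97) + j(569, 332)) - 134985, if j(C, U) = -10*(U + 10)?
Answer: -138315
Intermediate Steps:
j(C, U) = -100 - 10*U (j(C, U) = -10*(10 + U) = -100 - 10*U)
b(V) = -7 + V (b(V) = V - 7 = -7 + V)
(b(97) + j(569, 332)) - 134985 = ((-7 + 97) + (-100 - 10*332)) - 134985 = (90 + (-100 - 3320)) - 134985 = (90 - 3420) - 134985 = -3330 - 134985 = -138315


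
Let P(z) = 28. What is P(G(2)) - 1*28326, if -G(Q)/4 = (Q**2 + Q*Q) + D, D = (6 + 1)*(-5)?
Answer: -28298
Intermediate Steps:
D = -35 (D = 7*(-5) = -35)
G(Q) = 140 - 8*Q**2 (G(Q) = -4*((Q**2 + Q*Q) - 35) = -4*((Q**2 + Q**2) - 35) = -4*(2*Q**2 - 35) = -4*(-35 + 2*Q**2) = 140 - 8*Q**2)
P(G(2)) - 1*28326 = 28 - 1*28326 = 28 - 28326 = -28298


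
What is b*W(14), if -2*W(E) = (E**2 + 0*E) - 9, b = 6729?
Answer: -1258323/2 ≈ -6.2916e+5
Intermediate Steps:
W(E) = 9/2 - E**2/2 (W(E) = -((E**2 + 0*E) - 9)/2 = -((E**2 + 0) - 9)/2 = -(E**2 - 9)/2 = -(-9 + E**2)/2 = 9/2 - E**2/2)
b*W(14) = 6729*(9/2 - 1/2*14**2) = 6729*(9/2 - 1/2*196) = 6729*(9/2 - 98) = 6729*(-187/2) = -1258323/2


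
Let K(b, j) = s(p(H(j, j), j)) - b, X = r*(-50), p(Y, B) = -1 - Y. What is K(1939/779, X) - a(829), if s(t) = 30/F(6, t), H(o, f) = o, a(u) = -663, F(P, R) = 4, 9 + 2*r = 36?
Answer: 1040761/1558 ≈ 668.01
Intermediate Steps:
r = 27/2 (r = -9/2 + (½)*36 = -9/2 + 18 = 27/2 ≈ 13.500)
X = -675 (X = (27/2)*(-50) = -675)
s(t) = 15/2 (s(t) = 30/4 = 30*(¼) = 15/2)
K(b, j) = 15/2 - b
K(1939/779, X) - a(829) = (15/2 - 1939/779) - 1*(-663) = (15/2 - 1939/779) + 663 = 7807/1558 + 663 = 1040761/1558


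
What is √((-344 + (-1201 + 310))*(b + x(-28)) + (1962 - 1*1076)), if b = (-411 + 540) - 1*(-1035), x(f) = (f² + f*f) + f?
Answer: I*√3338554 ≈ 1827.2*I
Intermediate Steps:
x(f) = f + 2*f² (x(f) = (f² + f²) + f = 2*f² + f = f + 2*f²)
b = 1164 (b = 129 + 1035 = 1164)
√((-344 + (-1201 + 310))*(b + x(-28)) + (1962 - 1*1076)) = √((-344 + (-1201 + 310))*(1164 - 28*(1 + 2*(-28))) + (1962 - 1*1076)) = √((-344 - 891)*(1164 - 28*(1 - 56)) + (1962 - 1076)) = √(-1235*(1164 - 28*(-55)) + 886) = √(-1235*(1164 + 1540) + 886) = √(-1235*2704 + 886) = √(-3339440 + 886) = √(-3338554) = I*√3338554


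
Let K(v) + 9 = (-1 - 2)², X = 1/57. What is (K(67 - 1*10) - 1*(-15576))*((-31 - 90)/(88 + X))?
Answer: -107427672/5017 ≈ -21413.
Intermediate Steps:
X = 1/57 ≈ 0.017544
K(v) = 0 (K(v) = -9 + (-1 - 2)² = -9 + (-3)² = -9 + 9 = 0)
(K(67 - 1*10) - 1*(-15576))*((-31 - 90)/(88 + X)) = (0 - 1*(-15576))*((-31 - 90)/(88 + 1/57)) = (0 + 15576)*(-121/5017/57) = 15576*(-121*57/5017) = 15576*(-6897/5017) = -107427672/5017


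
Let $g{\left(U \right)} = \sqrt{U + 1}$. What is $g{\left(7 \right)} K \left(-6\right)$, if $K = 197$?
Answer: $- 2364 \sqrt{2} \approx -3343.2$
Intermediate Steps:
$g{\left(U \right)} = \sqrt{1 + U}$
$g{\left(7 \right)} K \left(-6\right) = \sqrt{1 + 7} \cdot 197 \left(-6\right) = \sqrt{8} \cdot 197 \left(-6\right) = 2 \sqrt{2} \cdot 197 \left(-6\right) = 394 \sqrt{2} \left(-6\right) = - 2364 \sqrt{2}$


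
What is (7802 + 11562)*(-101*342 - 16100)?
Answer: -980631688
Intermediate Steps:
(7802 + 11562)*(-101*342 - 16100) = 19364*(-34542 - 16100) = 19364*(-50642) = -980631688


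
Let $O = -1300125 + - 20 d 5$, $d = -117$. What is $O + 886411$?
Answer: $-402014$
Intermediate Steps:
$O = -1288425$ ($O = -1300125 + \left(-20\right) \left(-117\right) 5 = -1300125 + 2340 \cdot 5 = -1300125 + 11700 = -1288425$)
$O + 886411 = -1288425 + 886411 = -402014$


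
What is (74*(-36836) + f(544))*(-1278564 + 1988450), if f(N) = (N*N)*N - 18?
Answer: 112348902403572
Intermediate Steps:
f(N) = -18 + N³ (f(N) = N²*N - 18 = N³ - 18 = -18 + N³)
(74*(-36836) + f(544))*(-1278564 + 1988450) = (74*(-36836) + (-18 + 544³))*(-1278564 + 1988450) = (-2725864 + (-18 + 160989184))*709886 = (-2725864 + 160989166)*709886 = 158263302*709886 = 112348902403572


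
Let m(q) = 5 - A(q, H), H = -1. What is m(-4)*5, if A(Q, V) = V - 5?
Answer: 55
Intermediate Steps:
A(Q, V) = -5 + V
m(q) = 11 (m(q) = 5 - (-5 - 1) = 5 - 1*(-6) = 5 + 6 = 11)
m(-4)*5 = 11*5 = 55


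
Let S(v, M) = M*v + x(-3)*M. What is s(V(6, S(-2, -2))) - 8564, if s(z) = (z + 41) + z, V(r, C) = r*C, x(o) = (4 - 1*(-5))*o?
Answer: -7827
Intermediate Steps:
x(o) = 9*o (x(o) = (4 + 5)*o = 9*o)
S(v, M) = -27*M + M*v (S(v, M) = M*v + (9*(-3))*M = M*v - 27*M = -27*M + M*v)
V(r, C) = C*r
s(z) = 41 + 2*z (s(z) = (41 + z) + z = 41 + 2*z)
s(V(6, S(-2, -2))) - 8564 = (41 + 2*(-2*(-27 - 2)*6)) - 8564 = (41 + 2*(-2*(-29)*6)) - 8564 = (41 + 2*(58*6)) - 8564 = (41 + 2*348) - 8564 = (41 + 696) - 8564 = 737 - 8564 = -7827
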